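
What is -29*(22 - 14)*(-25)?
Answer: 5800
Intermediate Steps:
-29*(22 - 14)*(-25) = -29*8*(-25) = -232*(-25) = 5800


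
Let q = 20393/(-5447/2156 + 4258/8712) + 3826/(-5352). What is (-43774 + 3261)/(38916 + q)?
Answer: -11788047677604/8411162590951 ≈ -1.4015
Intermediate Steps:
q = -2912206782377/290969508 (q = 20393/(-5447*1/2156 + 4258*(1/8712)) + 3826*(-1/5352) = 20393/(-5447/2156 + 2129/4356) - 1913/2676 = 20393/(-108733/53361) - 1913/2676 = 20393*(-53361/108733) - 1913/2676 = -1088190873/108733 - 1913/2676 = -2912206782377/290969508 ≈ -10009.)
(-43774 + 3261)/(38916 + q) = (-43774 + 3261)/(38916 - 2912206782377/290969508) = -40513/8411162590951/290969508 = -40513*290969508/8411162590951 = -11788047677604/8411162590951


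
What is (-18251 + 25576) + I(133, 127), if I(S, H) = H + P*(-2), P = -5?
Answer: 7462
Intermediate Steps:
I(S, H) = 10 + H (I(S, H) = H - 5*(-2) = H + 10 = 10 + H)
(-18251 + 25576) + I(133, 127) = (-18251 + 25576) + (10 + 127) = 7325 + 137 = 7462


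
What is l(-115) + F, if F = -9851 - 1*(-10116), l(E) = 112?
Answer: 377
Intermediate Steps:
F = 265 (F = -9851 + 10116 = 265)
l(-115) + F = 112 + 265 = 377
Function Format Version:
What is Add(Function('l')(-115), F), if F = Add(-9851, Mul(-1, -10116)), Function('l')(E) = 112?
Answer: 377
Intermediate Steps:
F = 265 (F = Add(-9851, 10116) = 265)
Add(Function('l')(-115), F) = Add(112, 265) = 377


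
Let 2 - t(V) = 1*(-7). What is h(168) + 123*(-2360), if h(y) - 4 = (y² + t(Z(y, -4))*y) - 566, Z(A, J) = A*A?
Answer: -261106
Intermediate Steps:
Z(A, J) = A²
t(V) = 9 (t(V) = 2 - (-7) = 2 - 1*(-7) = 2 + 7 = 9)
h(y) = -562 + y² + 9*y (h(y) = 4 + ((y² + 9*y) - 566) = 4 + (-566 + y² + 9*y) = -562 + y² + 9*y)
h(168) + 123*(-2360) = (-562 + 168² + 9*168) + 123*(-2360) = (-562 + 28224 + 1512) - 290280 = 29174 - 290280 = -261106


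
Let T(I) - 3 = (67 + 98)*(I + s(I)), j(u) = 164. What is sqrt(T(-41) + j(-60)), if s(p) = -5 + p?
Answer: 2*I*sqrt(3547) ≈ 119.11*I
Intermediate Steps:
T(I) = -822 + 330*I (T(I) = 3 + (67 + 98)*(I + (-5 + I)) = 3 + 165*(-5 + 2*I) = 3 + (-825 + 330*I) = -822 + 330*I)
sqrt(T(-41) + j(-60)) = sqrt((-822 + 330*(-41)) + 164) = sqrt((-822 - 13530) + 164) = sqrt(-14352 + 164) = sqrt(-14188) = 2*I*sqrt(3547)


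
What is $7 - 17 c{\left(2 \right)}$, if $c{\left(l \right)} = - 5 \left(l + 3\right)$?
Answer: $432$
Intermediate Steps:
$c{\left(l \right)} = -15 - 5 l$ ($c{\left(l \right)} = - 5 \left(3 + l\right) = -15 - 5 l$)
$7 - 17 c{\left(2 \right)} = 7 - 17 \left(-15 - 10\right) = 7 - -425 = 7 + 425 = 432$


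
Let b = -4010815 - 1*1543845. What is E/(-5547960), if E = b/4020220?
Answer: 277733/1115200987560 ≈ 2.4904e-7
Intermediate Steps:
b = -5554660 (b = -4010815 - 1543845 = -5554660)
E = -277733/201011 (E = -5554660/4020220 = -5554660*1/4020220 = -277733/201011 ≈ -1.3817)
E/(-5547960) = -277733/201011/(-5547960) = -277733/201011*(-1/5547960) = 277733/1115200987560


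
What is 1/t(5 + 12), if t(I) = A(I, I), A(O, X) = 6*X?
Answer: 1/102 ≈ 0.0098039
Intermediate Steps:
t(I) = 6*I
1/t(5 + 12) = 1/(6*(5 + 12)) = 1/(6*17) = 1/102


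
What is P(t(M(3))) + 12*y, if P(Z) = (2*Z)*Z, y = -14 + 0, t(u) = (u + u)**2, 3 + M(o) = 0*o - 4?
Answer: 76664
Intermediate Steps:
M(o) = -7 (M(o) = -3 + (0*o - 4) = -3 + (0 - 4) = -3 - 4 = -7)
t(u) = 4*u**2 (t(u) = (2*u)**2 = 4*u**2)
y = -14
P(Z) = 2*Z**2
P(t(M(3))) + 12*y = 2*(4*(-7)**2)**2 + 12*(-14) = 2*(4*49)**2 - 168 = 2*196**2 - 168 = 2*38416 - 168 = 76832 - 168 = 76664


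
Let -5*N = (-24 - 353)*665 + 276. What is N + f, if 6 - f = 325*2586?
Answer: -3951791/5 ≈ -7.9036e+5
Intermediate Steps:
f = -840444 (f = 6 - 325*2586 = 6 - 1*840450 = 6 - 840450 = -840444)
N = 250429/5 (N = -((-24 - 353)*665 + 276)/5 = -(-377*665 + 276)/5 = -(-250705 + 276)/5 = -⅕*(-250429) = 250429/5 ≈ 50086.)
N + f = 250429/5 - 840444 = -3951791/5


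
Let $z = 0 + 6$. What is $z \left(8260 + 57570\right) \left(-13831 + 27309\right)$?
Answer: $5323540440$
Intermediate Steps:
$z = 6$
$z \left(8260 + 57570\right) \left(-13831 + 27309\right) = 6 \left(8260 + 57570\right) \left(-13831 + 27309\right) = 6 \cdot 65830 \cdot 13478 = 6 \cdot 887256740 = 5323540440$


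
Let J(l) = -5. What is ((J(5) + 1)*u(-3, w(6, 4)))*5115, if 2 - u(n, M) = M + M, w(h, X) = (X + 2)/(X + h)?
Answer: -16368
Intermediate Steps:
w(h, X) = (2 + X)/(X + h)
u(n, M) = 2 - 2*M (u(n, M) = 2 - (M + M) = 2 - 2*M)
((J(5) + 1)*u(-3, w(6, 4)))*5115 = ((-5 + 1)*(2 - 2*(2 + 4)/(4 + 6)))*5115 = -4*(2 - 2*6/10)*5115 = -4*(2 - 6/5)*5115 = -4*⅘*5115 = -16/5*5115 = -16368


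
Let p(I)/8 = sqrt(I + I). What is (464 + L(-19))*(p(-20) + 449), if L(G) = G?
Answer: 199805 + 7120*I*sqrt(10) ≈ 1.9981e+5 + 22515.0*I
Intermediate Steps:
p(I) = 8*sqrt(2)*sqrt(I) (p(I) = 8*sqrt(I + I) = 8*sqrt(2*I) = 8*(sqrt(2)*sqrt(I)) = 8*sqrt(2)*sqrt(I))
(464 + L(-19))*(p(-20) + 449) = (464 - 19)*(8*sqrt(2)*sqrt(-20) + 449) = 445*(8*sqrt(2)*(2*I*sqrt(5)) + 449) = 445*(16*I*sqrt(10) + 449) = 445*(449 + 16*I*sqrt(10)) = 199805 + 7120*I*sqrt(10)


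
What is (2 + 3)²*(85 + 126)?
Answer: 5275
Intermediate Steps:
(2 + 3)²*(85 + 126) = 5²*211 = 25*211 = 5275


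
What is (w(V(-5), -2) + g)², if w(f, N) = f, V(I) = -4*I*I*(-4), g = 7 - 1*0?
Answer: 165649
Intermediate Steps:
g = 7 (g = 7 + 0 = 7)
V(I) = 16*I² (V(I) = -4*I²*(-4) = 16*I²)
(w(V(-5), -2) + g)² = (16*(-5)² + 7)² = (16*25 + 7)² = (400 + 7)² = 407² = 165649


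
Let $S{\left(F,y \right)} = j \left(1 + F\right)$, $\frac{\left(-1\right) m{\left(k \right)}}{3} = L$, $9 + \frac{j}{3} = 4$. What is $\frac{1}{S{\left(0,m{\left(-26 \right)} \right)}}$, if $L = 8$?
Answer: $- \frac{1}{15} \approx -0.066667$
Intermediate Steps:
$j = -15$ ($j = -27 + 3 \cdot 4 = -27 + 12 = -15$)
$m{\left(k \right)} = -24$ ($m{\left(k \right)} = \left(-3\right) 8 = -24$)
$S{\left(F,y \right)} = -15 - 15 F$ ($S{\left(F,y \right)} = - 15 \left(1 + F\right) = -15 - 15 F$)
$\frac{1}{S{\left(0,m{\left(-26 \right)} \right)}} = \frac{1}{-15 - 0} = \frac{1}{-15 + 0} = \frac{1}{-15} = - \frac{1}{15}$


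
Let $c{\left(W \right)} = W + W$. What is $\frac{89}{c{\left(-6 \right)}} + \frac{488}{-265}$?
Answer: $- \frac{29441}{3180} \approx -9.2582$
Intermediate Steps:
$c{\left(W \right)} = 2 W$
$\frac{89}{c{\left(-6 \right)}} + \frac{488}{-265} = \frac{89}{2 \left(-6\right)} + \frac{488}{-265} = \frac{89}{-12} + 488 \left(- \frac{1}{265}\right) = 89 \left(- \frac{1}{12}\right) - \frac{488}{265} = - \frac{89}{12} - \frac{488}{265} = - \frac{29441}{3180}$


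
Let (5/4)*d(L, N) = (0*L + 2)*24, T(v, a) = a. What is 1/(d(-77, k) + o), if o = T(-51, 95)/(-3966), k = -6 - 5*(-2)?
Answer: 19830/760997 ≈ 0.026058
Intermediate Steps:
k = 4 (k = -6 + 10 = 4)
d(L, N) = 192/5 (d(L, N) = 4*((0*L + 2)*24)/5 = 4*((0 + 2)*24)/5 = 4*(2*24)/5 = (4/5)*48 = 192/5)
o = -95/3966 (o = 95/(-3966) = 95*(-1/3966) = -95/3966 ≈ -0.023954)
1/(d(-77, k) + o) = 1/(192/5 - 95/3966) = 1/(760997/19830) = 19830/760997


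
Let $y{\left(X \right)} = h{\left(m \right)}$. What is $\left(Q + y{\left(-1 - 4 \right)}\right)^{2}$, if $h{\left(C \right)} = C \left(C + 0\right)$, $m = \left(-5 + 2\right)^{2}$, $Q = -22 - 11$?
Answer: $2304$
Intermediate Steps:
$Q = -33$
$m = 9$ ($m = \left(-3\right)^{2} = 9$)
$h{\left(C \right)} = C^{2}$ ($h{\left(C \right)} = C C = C^{2}$)
$y{\left(X \right)} = 81$ ($y{\left(X \right)} = 9^{2} = 81$)
$\left(Q + y{\left(-1 - 4 \right)}\right)^{2} = \left(-33 + 81\right)^{2} = 48^{2} = 2304$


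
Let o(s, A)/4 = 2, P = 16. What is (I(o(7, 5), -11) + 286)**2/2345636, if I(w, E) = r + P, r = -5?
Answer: 88209/2345636 ≈ 0.037606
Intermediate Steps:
o(s, A) = 8 (o(s, A) = 4*2 = 8)
I(w, E) = 11 (I(w, E) = -5 + 16 = 11)
(I(o(7, 5), -11) + 286)**2/2345636 = (11 + 286)**2/2345636 = 297**2*(1/2345636) = 88209*(1/2345636) = 88209/2345636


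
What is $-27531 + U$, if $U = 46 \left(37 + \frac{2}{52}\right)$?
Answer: $- \frac{335754}{13} \approx -25827.0$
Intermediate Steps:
$U = \frac{22149}{13}$ ($U = 46 \left(37 + 2 \cdot \frac{1}{52}\right) = 46 \left(37 + \frac{1}{26}\right) = 46 \cdot \frac{963}{26} = \frac{22149}{13} \approx 1703.8$)
$-27531 + U = -27531 + \frac{22149}{13} = - \frac{335754}{13}$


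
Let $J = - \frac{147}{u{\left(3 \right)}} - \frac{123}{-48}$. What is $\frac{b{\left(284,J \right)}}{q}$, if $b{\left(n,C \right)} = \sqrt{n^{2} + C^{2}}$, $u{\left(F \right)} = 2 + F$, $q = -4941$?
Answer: $- \frac{\sqrt{520808009}}{395280} \approx -0.057734$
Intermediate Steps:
$J = - \frac{2147}{80}$ ($J = - \frac{147}{2 + 3} - \frac{123}{-48} = - \frac{147}{5} - - \frac{41}{16} = \left(-147\right) \frac{1}{5} + \frac{41}{16} = - \frac{147}{5} + \frac{41}{16} = - \frac{2147}{80} \approx -26.837$)
$b{\left(n,C \right)} = \sqrt{C^{2} + n^{2}}$
$\frac{b{\left(284,J \right)}}{q} = \frac{\sqrt{\left(- \frac{2147}{80}\right)^{2} + 284^{2}}}{-4941} = \sqrt{\frac{4609609}{6400} + 80656} \left(- \frac{1}{4941}\right) = \sqrt{\frac{520808009}{6400}} \left(- \frac{1}{4941}\right) = \frac{\sqrt{520808009}}{80} \left(- \frac{1}{4941}\right) = - \frac{\sqrt{520808009}}{395280}$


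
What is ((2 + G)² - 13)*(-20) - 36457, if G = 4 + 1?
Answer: -37177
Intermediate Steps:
G = 5
((2 + G)² - 13)*(-20) - 36457 = ((2 + 5)² - 13)*(-20) - 36457 = (7² - 13)*(-20) - 36457 = (49 - 13)*(-20) - 36457 = 36*(-20) - 36457 = -720 - 36457 = -37177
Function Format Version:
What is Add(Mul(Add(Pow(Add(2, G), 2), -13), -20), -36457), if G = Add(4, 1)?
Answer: -37177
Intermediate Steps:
G = 5
Add(Mul(Add(Pow(Add(2, G), 2), -13), -20), -36457) = Add(Mul(Add(Pow(Add(2, 5), 2), -13), -20), -36457) = Add(Mul(Add(Pow(7, 2), -13), -20), -36457) = Add(Mul(Add(49, -13), -20), -36457) = Add(Mul(36, -20), -36457) = Add(-720, -36457) = -37177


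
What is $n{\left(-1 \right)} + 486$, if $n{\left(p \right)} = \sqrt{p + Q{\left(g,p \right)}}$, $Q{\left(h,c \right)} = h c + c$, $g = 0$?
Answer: $486 + i \sqrt{2} \approx 486.0 + 1.4142 i$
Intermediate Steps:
$Q{\left(h,c \right)} = c + c h$ ($Q{\left(h,c \right)} = c h + c = c + c h$)
$n{\left(p \right)} = \sqrt{2} \sqrt{p}$ ($n{\left(p \right)} = \sqrt{p + p \left(1 + 0\right)} = \sqrt{p + p 1} = \sqrt{p + p} = \sqrt{2 p} = \sqrt{2} \sqrt{p}$)
$n{\left(-1 \right)} + 486 = \sqrt{2} \sqrt{-1} + 486 = \sqrt{2} i + 486 = i \sqrt{2} + 486 = 486 + i \sqrt{2}$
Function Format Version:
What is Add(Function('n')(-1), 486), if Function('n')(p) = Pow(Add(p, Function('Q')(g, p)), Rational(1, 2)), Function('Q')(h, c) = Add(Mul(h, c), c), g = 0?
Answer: Add(486, Mul(I, Pow(2, Rational(1, 2)))) ≈ Add(486.00, Mul(1.4142, I))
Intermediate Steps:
Function('Q')(h, c) = Add(c, Mul(c, h)) (Function('Q')(h, c) = Add(Mul(c, h), c) = Add(c, Mul(c, h)))
Function('n')(p) = Mul(Pow(2, Rational(1, 2)), Pow(p, Rational(1, 2))) (Function('n')(p) = Pow(Add(p, Mul(p, Add(1, 0))), Rational(1, 2)) = Pow(Add(p, Mul(p, 1)), Rational(1, 2)) = Pow(Add(p, p), Rational(1, 2)) = Pow(Mul(2, p), Rational(1, 2)) = Mul(Pow(2, Rational(1, 2)), Pow(p, Rational(1, 2))))
Add(Function('n')(-1), 486) = Add(Mul(Pow(2, Rational(1, 2)), Pow(-1, Rational(1, 2))), 486) = Add(Mul(Pow(2, Rational(1, 2)), I), 486) = Add(Mul(I, Pow(2, Rational(1, 2))), 486) = Add(486, Mul(I, Pow(2, Rational(1, 2))))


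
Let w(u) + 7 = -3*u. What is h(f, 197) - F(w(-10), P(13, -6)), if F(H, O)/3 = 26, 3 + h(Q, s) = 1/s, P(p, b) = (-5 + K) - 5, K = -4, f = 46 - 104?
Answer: -15956/197 ≈ -80.995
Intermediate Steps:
f = -58
P(p, b) = -14 (P(p, b) = (-5 - 4) - 5 = -9 - 5 = -14)
w(u) = -7 - 3*u
h(Q, s) = -3 + 1/s
F(H, O) = 78 (F(H, O) = 3*26 = 78)
h(f, 197) - F(w(-10), P(13, -6)) = (-3 + 1/197) - 1*78 = (-3 + 1/197) - 78 = -590/197 - 78 = -15956/197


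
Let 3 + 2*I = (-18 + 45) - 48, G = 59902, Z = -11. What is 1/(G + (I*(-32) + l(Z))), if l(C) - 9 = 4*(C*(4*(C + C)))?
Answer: 1/64167 ≈ 1.5584e-5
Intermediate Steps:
I = -12 (I = -3/2 + ((-18 + 45) - 48)/2 = -3/2 + (27 - 48)/2 = -3/2 + (½)*(-21) = -3/2 - 21/2 = -12)
l(C) = 9 + 32*C² (l(C) = 9 + 4*(C*(4*(C + C))) = 9 + 4*(C*(4*(2*C))) = 9 + 4*(C*(8*C)) = 9 + 4*(8*C²) = 9 + 32*C²)
1/(G + (I*(-32) + l(Z))) = 1/(59902 + (-12*(-32) + (9 + 32*(-11)²))) = 1/(59902 + (384 + (9 + 32*121))) = 1/(59902 + (384 + (9 + 3872))) = 1/(59902 + (384 + 3881)) = 1/(59902 + 4265) = 1/64167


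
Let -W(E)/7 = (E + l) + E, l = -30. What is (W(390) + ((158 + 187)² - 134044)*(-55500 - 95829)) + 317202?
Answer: 2273122203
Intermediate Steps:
W(E) = 210 - 14*E (W(E) = -7*((E - 30) + E) = -7*((-30 + E) + E) = -7*(-30 + 2*E) = 210 - 14*E)
(W(390) + ((158 + 187)² - 134044)*(-55500 - 95829)) + 317202 = ((210 - 14*390) + ((158 + 187)² - 134044)*(-55500 - 95829)) + 317202 = ((210 - 5460) + (345² - 134044)*(-151329)) + 317202 = (-5250 + (119025 - 134044)*(-151329)) + 317202 = (-5250 - 15019*(-151329)) + 317202 = (-5250 + 2272810251) + 317202 = 2272805001 + 317202 = 2273122203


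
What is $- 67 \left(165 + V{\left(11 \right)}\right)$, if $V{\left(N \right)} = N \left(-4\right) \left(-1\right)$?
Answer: $-14003$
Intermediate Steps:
$V{\left(N \right)} = 4 N$ ($V{\left(N \right)} = - 4 N \left(-1\right) = 4 N$)
$- 67 \left(165 + V{\left(11 \right)}\right) = - 67 \left(165 + 4 \cdot 11\right) = - 67 \left(165 + 44\right) = \left(-67\right) 209 = -14003$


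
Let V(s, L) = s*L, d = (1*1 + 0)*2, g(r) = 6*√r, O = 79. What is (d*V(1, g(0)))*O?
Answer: 0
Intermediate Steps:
d = 2 (d = (1 + 0)*2 = 1*2 = 2)
V(s, L) = L*s
(d*V(1, g(0)))*O = (2*((6*√0)*1))*79 = (2*((6*0)*1))*79 = (2*(0*1))*79 = (2*0)*79 = 0*79 = 0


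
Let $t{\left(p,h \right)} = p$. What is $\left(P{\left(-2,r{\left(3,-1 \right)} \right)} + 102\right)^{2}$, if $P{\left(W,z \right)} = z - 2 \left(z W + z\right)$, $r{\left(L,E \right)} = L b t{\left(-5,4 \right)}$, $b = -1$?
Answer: $21609$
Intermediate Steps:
$r{\left(L,E \right)} = 5 L$ ($r{\left(L,E \right)} = L \left(-1\right) \left(-5\right) = - L \left(-5\right) = 5 L$)
$P{\left(W,z \right)} = - z - 2 W z$ ($P{\left(W,z \right)} = z - 2 \left(W z + z\right) = z - 2 \left(z + W z\right) = z - \left(2 z + 2 W z\right) = - z - 2 W z$)
$\left(P{\left(-2,r{\left(3,-1 \right)} \right)} + 102\right)^{2} = \left(- 5 \cdot 3 \left(1 + 2 \left(-2\right)\right) + 102\right)^{2} = \left(\left(-1\right) 15 \left(1 - 4\right) + 102\right)^{2} = \left(\left(-1\right) 15 \left(-3\right) + 102\right)^{2} = \left(45 + 102\right)^{2} = 147^{2} = 21609$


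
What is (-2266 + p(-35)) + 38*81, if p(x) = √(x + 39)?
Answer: 814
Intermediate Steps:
p(x) = √(39 + x)
(-2266 + p(-35)) + 38*81 = (-2266 + √(39 - 35)) + 38*81 = (-2266 + √4) + 3078 = (-2266 + 2) + 3078 = -2264 + 3078 = 814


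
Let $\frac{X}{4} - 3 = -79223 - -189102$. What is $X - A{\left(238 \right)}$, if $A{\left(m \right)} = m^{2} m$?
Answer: $-13041744$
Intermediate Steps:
$A{\left(m \right)} = m^{3}$
$X = 439528$ ($X = 12 + 4 \left(-79223 - -189102\right) = 12 + 4 \left(-79223 + 189102\right) = 12 + 4 \cdot 109879 = 12 + 439516 = 439528$)
$X - A{\left(238 \right)} = 439528 - 238^{3} = 439528 - 13481272 = -13041744$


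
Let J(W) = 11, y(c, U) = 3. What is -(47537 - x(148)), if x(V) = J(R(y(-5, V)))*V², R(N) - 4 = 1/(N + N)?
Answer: 193407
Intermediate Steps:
R(N) = 4 + 1/(2*N) (R(N) = 4 + 1/(N + N) = 4 + 1/(2*N))
x(V) = 11*V²
-(47537 - x(148)) = -(47537 - 11*148²) = -(47537 - 11*21904) = -(47537 - 1*240944) = -(47537 - 240944) = -1*(-193407) = 193407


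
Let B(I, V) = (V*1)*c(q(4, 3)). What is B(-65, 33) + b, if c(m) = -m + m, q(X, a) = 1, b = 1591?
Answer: 1591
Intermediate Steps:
c(m) = 0
B(I, V) = 0 (B(I, V) = (V*1)*0 = V*0 = 0)
B(-65, 33) + b = 0 + 1591 = 1591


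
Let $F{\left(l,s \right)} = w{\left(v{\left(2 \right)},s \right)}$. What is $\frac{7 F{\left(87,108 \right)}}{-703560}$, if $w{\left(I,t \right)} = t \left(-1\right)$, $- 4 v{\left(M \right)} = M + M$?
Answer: $\frac{63}{58630} \approx 0.0010745$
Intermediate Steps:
$v{\left(M \right)} = - \frac{M}{2}$ ($v{\left(M \right)} = - \frac{M + M}{4} = - \frac{2 M}{4} = - \frac{M}{2}$)
$w{\left(I,t \right)} = - t$
$F{\left(l,s \right)} = - s$
$\frac{7 F{\left(87,108 \right)}}{-703560} = \frac{7 \left(\left(-1\right) 108\right)}{-703560} = 7 \left(-108\right) \left(- \frac{1}{703560}\right) = \left(-756\right) \left(- \frac{1}{703560}\right) = \frac{63}{58630}$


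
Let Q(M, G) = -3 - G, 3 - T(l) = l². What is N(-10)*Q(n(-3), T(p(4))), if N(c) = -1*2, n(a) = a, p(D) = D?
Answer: -20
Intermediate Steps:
T(l) = 3 - l²
N(c) = -2
N(-10)*Q(n(-3), T(p(4))) = -2*(-3 - (3 - 1*4²)) = -2*(-3 - (3 - 1*16)) = -2*(-3 - (3 - 16)) = -2*(-3 - 1*(-13)) = -2*(-3 + 13) = -2*10 = -20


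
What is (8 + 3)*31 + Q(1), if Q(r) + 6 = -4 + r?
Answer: 332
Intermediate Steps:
Q(r) = -10 + r (Q(r) = -6 + (-4 + r) = -10 + r)
(8 + 3)*31 + Q(1) = (8 + 3)*31 + (-10 + 1) = 11*31 - 9 = 341 - 9 = 332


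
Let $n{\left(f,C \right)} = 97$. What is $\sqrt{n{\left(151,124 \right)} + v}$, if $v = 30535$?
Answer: $2 \sqrt{7658} \approx 175.02$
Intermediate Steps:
$\sqrt{n{\left(151,124 \right)} + v} = \sqrt{97 + 30535} = \sqrt{30632} = 2 \sqrt{7658}$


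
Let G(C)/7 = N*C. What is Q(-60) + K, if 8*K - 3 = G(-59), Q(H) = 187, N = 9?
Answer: -1109/4 ≈ -277.25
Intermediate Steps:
G(C) = 63*C (G(C) = 7*(9*C) = 63*C)
K = -1857/4 (K = 3/8 + (63*(-59))/8 = 3/8 + (⅛)*(-3717) = 3/8 - 3717/8 = -1857/4 ≈ -464.25)
Q(-60) + K = 187 - 1857/4 = -1109/4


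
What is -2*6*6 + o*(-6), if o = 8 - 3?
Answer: -102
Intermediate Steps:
o = 5
-2*6*6 + o*(-6) = -2*6*6 + 5*(-6) = -12*6 - 30 = -72 - 30 = -102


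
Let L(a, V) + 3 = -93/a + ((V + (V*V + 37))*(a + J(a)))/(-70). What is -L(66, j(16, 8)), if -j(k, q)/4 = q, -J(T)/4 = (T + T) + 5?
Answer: -778909/110 ≈ -7081.0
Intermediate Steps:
J(T) = -20 - 8*T (J(T) = -4*((T + T) + 5) = -4*(2*T + 5) = -4*(5 + 2*T) = -20 - 8*T)
j(k, q) = -4*q
L(a, V) = -3 - 93/a - (-20 - 7*a)*(37 + V + V²)/70 (L(a, V) = -3 + (-93/a + ((V + (V*V + 37))*(a + (-20 - 8*a)))/(-70)) = -3 + (-93/a + ((V + (V² + 37))*(-20 - 7*a))*(-1/70)) = -3 + (-93/a + ((V + (37 + V²))*(-20 - 7*a))*(-1/70)) = -3 + (-93/a + ((37 + V + V²)*(-20 - 7*a))*(-1/70)) = -3 + (-93/a + ((-20 - 7*a)*(37 + V + V²))*(-1/70)) = -3 + (-93/a - (-20 - 7*a)*(37 + V + V²)/70) = -3 - 93/a - (-20 - 7*a)*(37 + V + V²)/70)
-L(66, j(16, 8)) = -(53/7 - 93/66 + 2*(-4*8)/7 + 2*(-4*8)²/7 + (37/10)*66 + (⅒)*(-4*8)*66 + (⅒)*66*(-4*8)²) = -(53/7 - 93*1/66 + (2/7)*(-32) + (2/7)*(-32)² + 1221/5 + (⅒)*(-32)*66 + (⅒)*66*(-32)²) = -(53/7 - 31/22 - 64/7 + (2/7)*1024 + 1221/5 - 1056/5 + (⅒)*66*1024) = -(53/7 - 31/22 - 64/7 + 2048/7 + 1221/5 - 1056/5 + 33792/5) = -1*778909/110 = -778909/110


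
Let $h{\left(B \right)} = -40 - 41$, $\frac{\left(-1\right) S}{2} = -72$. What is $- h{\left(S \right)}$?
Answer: $81$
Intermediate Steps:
$S = 144$ ($S = \left(-2\right) \left(-72\right) = 144$)
$h{\left(B \right)} = -81$
$- h{\left(S \right)} = \left(-1\right) \left(-81\right) = 81$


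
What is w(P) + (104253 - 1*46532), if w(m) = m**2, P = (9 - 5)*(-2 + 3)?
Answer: 57737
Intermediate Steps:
P = 4 (P = 4*1 = 4)
w(P) + (104253 - 1*46532) = 4**2 + (104253 - 1*46532) = 16 + (104253 - 46532) = 16 + 57721 = 57737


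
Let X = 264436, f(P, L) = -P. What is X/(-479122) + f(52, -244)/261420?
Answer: -8644221683/15656509155 ≈ -0.55212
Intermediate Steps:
X/(-479122) + f(52, -244)/261420 = 264436/(-479122) - 1*52/261420 = 264436*(-1/479122) - 52*1/261420 = -132218/239561 - 13/65355 = -8644221683/15656509155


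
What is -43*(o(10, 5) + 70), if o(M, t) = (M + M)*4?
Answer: -6450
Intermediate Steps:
o(M, t) = 8*M (o(M, t) = (2*M)*4 = 8*M)
-43*(o(10, 5) + 70) = -43*(8*10 + 70) = -43*(80 + 70) = -43*150 = -6450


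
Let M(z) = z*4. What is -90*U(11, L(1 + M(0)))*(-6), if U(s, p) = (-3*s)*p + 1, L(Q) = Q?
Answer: -17280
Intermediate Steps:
M(z) = 4*z
U(s, p) = 1 - 3*p*s (U(s, p) = -3*p*s + 1 = 1 - 3*p*s)
-90*U(11, L(1 + M(0)))*(-6) = -90*(1 - 3*(1 + 4*0)*11)*(-6) = -90*(1 - 3*(1 + 0)*11)*(-6) = -90*(1 - 3*1*11)*(-6) = -90*(1 - 33)*(-6) = -90*(-32)*(-6) = 2880*(-6) = -17280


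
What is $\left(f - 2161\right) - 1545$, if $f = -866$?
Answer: $-4572$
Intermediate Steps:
$\left(f - 2161\right) - 1545 = \left(-866 - 2161\right) - 1545 = -3027 - 1545 = -4572$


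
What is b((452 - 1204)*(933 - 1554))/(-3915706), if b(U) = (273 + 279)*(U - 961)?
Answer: -128624556/1957853 ≈ -65.697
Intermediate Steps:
b(U) = -530472 + 552*U (b(U) = 552*(-961 + U) = -530472 + 552*U)
b((452 - 1204)*(933 - 1554))/(-3915706) = (-530472 + 552*((452 - 1204)*(933 - 1554)))/(-3915706) = (-530472 + 552*(-752*(-621)))*(-1/3915706) = (-530472 + 552*466992)*(-1/3915706) = (-530472 + 257779584)*(-1/3915706) = 257249112*(-1/3915706) = -128624556/1957853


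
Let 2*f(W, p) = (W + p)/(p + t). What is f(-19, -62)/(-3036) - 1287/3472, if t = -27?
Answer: -28991097/78179024 ≈ -0.37083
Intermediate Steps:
f(W, p) = (W + p)/(2*(-27 + p)) (f(W, p) = ((W + p)/(p - 27))/2 = ((W + p)/(-27 + p))/2 = (W + p)/(2*(-27 + p)))
f(-19, -62)/(-3036) - 1287/3472 = ((-19 - 62)/(2*(-27 - 62)))/(-3036) - 1287/3472 = ((½)*(-81)/(-89))*(-1/3036) - 1287*1/3472 = ((½)*(-1/89)*(-81))*(-1/3036) - 1287/3472 = (81/178)*(-1/3036) - 1287/3472 = -27/180136 - 1287/3472 = -28991097/78179024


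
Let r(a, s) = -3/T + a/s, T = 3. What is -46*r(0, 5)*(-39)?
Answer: -1794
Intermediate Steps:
r(a, s) = -1 + a/s (r(a, s) = -3/3 + a/s = -3*⅓ + a/s = -1 + a/s)
-46*r(0, 5)*(-39) = -46*(0 - 1*5)/5*(-39) = -46*(0 - 5)/5*(-39) = -46*(-5)/5*(-39) = -46*(-1)*(-39) = 46*(-39) = -1794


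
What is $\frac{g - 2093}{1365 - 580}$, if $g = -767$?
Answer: $- \frac{572}{157} \approx -3.6433$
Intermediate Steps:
$\frac{g - 2093}{1365 - 580} = \frac{-767 - 2093}{1365 - 580} = - \frac{2860}{785} = \left(-2860\right) \frac{1}{785} = - \frac{572}{157}$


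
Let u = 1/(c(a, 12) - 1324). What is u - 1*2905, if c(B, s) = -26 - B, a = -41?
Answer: -3802646/1309 ≈ -2905.0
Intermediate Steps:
u = -1/1309 (u = 1/((-26 - 1*(-41)) - 1324) = 1/((-26 + 41) - 1324) = 1/(15 - 1324) = 1/(-1309) = -1/1309 ≈ -0.00076394)
u - 1*2905 = -1/1309 - 1*2905 = -1/1309 - 2905 = -3802646/1309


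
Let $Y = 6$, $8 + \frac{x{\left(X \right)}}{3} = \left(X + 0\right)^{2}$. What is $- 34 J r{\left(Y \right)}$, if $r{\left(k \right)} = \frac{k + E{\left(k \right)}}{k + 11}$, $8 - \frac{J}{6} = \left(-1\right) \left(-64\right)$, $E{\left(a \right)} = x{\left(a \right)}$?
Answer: $60480$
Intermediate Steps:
$x{\left(X \right)} = -24 + 3 X^{2}$ ($x{\left(X \right)} = -24 + 3 \left(X + 0\right)^{2} = -24 + 3 X^{2}$)
$E{\left(a \right)} = -24 + 3 a^{2}$
$J = -336$ ($J = 48 - 6 \left(\left(-1\right) \left(-64\right)\right) = 48 - 384 = -336$)
$r{\left(k \right)} = \frac{-24 + k + 3 k^{2}}{11 + k}$ ($r{\left(k \right)} = \frac{k + \left(-24 + 3 k^{2}\right)}{k + 11} = \frac{-24 + k + 3 k^{2}}{11 + k}$)
$- 34 J r{\left(Y \right)} = \left(-34\right) \left(-336\right) \frac{-24 + 6 + 3 \cdot 6^{2}}{11 + 6} = 11424 \frac{-24 + 6 + 3 \cdot 36}{17} = 11424 \frac{-24 + 6 + 108}{17} = 11424 \cdot \frac{1}{17} \cdot 90 = 11424 \cdot \frac{90}{17} = 60480$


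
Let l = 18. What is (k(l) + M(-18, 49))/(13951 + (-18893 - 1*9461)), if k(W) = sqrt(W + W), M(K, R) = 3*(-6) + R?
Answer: -37/14403 ≈ -0.0025689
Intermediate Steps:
M(K, R) = -18 + R
k(W) = sqrt(2)*sqrt(W) (k(W) = sqrt(2*W) = sqrt(2)*sqrt(W))
(k(l) + M(-18, 49))/(13951 + (-18893 - 1*9461)) = (sqrt(2)*sqrt(18) + (-18 + 49))/(13951 + (-18893 - 1*9461)) = (sqrt(2)*(3*sqrt(2)) + 31)/(13951 + (-18893 - 9461)) = (6 + 31)/(13951 - 28354) = 37/(-14403) = 37*(-1/14403) = -37/14403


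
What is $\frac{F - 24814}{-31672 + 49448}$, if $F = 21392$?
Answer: $- \frac{1711}{8888} \approx -0.19251$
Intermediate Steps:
$\frac{F - 24814}{-31672 + 49448} = \frac{21392 - 24814}{-31672 + 49448} = - \frac{3422}{17776} = \left(-3422\right) \frac{1}{17776} = - \frac{1711}{8888}$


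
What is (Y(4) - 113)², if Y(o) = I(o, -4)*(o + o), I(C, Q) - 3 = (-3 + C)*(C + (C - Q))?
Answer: 49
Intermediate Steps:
I(C, Q) = 3 + (-3 + C)*(-Q + 2*C) (I(C, Q) = 3 + (-3 + C)*(C + (C - Q)) = 3 + (-3 + C)*(-Q + 2*C))
Y(o) = 2*o*(-9 - 2*o + 2*o²) (Y(o) = (3 - 6*o + 2*o² + 3*(-4) - 1*o*(-4))*(o + o) = (3 - 6*o + 2*o² - 12 + 4*o)*(2*o) = (-9 - 2*o + 2*o²)*(2*o) = 2*o*(-9 - 2*o + 2*o²))
(Y(4) - 113)² = (2*4*(-9 - 2*4 + 2*4²) - 113)² = (2*4*(-9 - 8 + 2*16) - 113)² = (2*4*(-9 - 8 + 32) - 113)² = (2*4*15 - 113)² = (120 - 113)² = 7² = 49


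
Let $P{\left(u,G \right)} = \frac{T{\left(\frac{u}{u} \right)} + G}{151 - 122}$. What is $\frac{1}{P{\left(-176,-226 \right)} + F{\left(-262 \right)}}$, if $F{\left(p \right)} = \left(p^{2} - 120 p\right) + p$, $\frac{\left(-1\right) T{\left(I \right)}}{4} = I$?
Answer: $\frac{29}{2894608} \approx 1.0019 \cdot 10^{-5}$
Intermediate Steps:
$T{\left(I \right)} = - 4 I$
$P{\left(u,G \right)} = - \frac{4}{29} + \frac{G}{29}$ ($P{\left(u,G \right)} = \frac{- 4 \frac{u}{u} + G}{151 - 122} = \frac{\left(-4\right) 1 + G}{29} = \left(-4 + G\right) \frac{1}{29} = - \frac{4}{29} + \frac{G}{29}$)
$F{\left(p \right)} = p^{2} - 119 p$
$\frac{1}{P{\left(-176,-226 \right)} + F{\left(-262 \right)}} = \frac{1}{\left(- \frac{4}{29} + \frac{1}{29} \left(-226\right)\right) - 262 \left(-119 - 262\right)} = \frac{1}{\left(- \frac{4}{29} - \frac{226}{29}\right) - -99822} = \frac{1}{- \frac{230}{29} + 99822} = \frac{1}{\frac{2894608}{29}} = \frac{29}{2894608}$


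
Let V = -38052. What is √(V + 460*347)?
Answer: 4*√7598 ≈ 348.67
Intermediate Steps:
√(V + 460*347) = √(-38052 + 460*347) = √(-38052 + 159620) = √121568 = 4*√7598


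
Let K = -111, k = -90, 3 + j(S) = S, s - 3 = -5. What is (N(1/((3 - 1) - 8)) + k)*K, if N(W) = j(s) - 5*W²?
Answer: 126725/12 ≈ 10560.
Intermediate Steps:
s = -2 (s = 3 - 5 = -2)
j(S) = -3 + S
N(W) = -5 - 5*W² (N(W) = (-3 - 2) - 5*W² = -5 - 5*W²)
(N(1/((3 - 1) - 8)) + k)*K = ((-5 - 5/((3 - 1) - 8)²) - 90)*(-111) = ((-5 - 5/(2 - 8)²) - 90)*(-111) = ((-5 - 5*(1/(-6))²) - 90)*(-111) = ((-5 - 5*(-⅙)²) - 90)*(-111) = ((-5 - 5*1/36) - 90)*(-111) = ((-5 - 5/36) - 90)*(-111) = (-185/36 - 90)*(-111) = -3425/36*(-111) = 126725/12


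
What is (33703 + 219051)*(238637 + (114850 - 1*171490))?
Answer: 46000469738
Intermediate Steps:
(33703 + 219051)*(238637 + (114850 - 1*171490)) = 252754*(238637 + (114850 - 171490)) = 252754*(238637 - 56640) = 252754*181997 = 46000469738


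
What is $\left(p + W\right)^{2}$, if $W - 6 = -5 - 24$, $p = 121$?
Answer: $9604$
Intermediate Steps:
$W = -23$ ($W = 6 - 29 = -23$)
$\left(p + W\right)^{2} = \left(121 - 23\right)^{2} = 98^{2} = 9604$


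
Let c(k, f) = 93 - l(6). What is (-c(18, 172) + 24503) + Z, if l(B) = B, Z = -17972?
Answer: 6444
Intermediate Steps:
c(k, f) = 87 (c(k, f) = 93 - 1*6 = 93 - 6 = 87)
(-c(18, 172) + 24503) + Z = (-1*87 + 24503) - 17972 = (-87 + 24503) - 17972 = 24416 - 17972 = 6444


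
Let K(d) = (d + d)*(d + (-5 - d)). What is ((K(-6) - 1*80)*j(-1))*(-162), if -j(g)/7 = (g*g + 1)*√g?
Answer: -45360*I ≈ -45360.0*I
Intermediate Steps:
j(g) = -7*√g*(1 + g²) (j(g) = -7*(g*g + 1)*√g = -7*(g² + 1)*√g = -7*(1 + g²)*√g = -7*√g*(1 + g²))
K(d) = -10*d (K(d) = (2*d)*(-5) = -10*d)
((K(-6) - 1*80)*j(-1))*(-162) = ((-10*(-6) - 1*80)*(7*√(-1)*(-1 - 1*(-1)²)))*(-162) = ((60 - 80)*(7*I*(-1 - 1*1)))*(-162) = -140*I*(-1 - 1)*(-162) = -140*I*(-2)*(-162) = -(-280)*I*(-162) = (280*I)*(-162) = -45360*I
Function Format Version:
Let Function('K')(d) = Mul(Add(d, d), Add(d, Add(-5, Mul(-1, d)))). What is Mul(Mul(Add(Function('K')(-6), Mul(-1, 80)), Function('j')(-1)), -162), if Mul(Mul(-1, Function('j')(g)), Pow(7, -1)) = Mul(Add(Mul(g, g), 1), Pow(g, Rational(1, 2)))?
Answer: Mul(-45360, I) ≈ Mul(-45360., I)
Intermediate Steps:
Function('j')(g) = Mul(-7, Pow(g, Rational(1, 2)), Add(1, Pow(g, 2))) (Function('j')(g) = Mul(-7, Mul(Add(Mul(g, g), 1), Pow(g, Rational(1, 2)))) = Mul(-7, Mul(Add(Pow(g, 2), 1), Pow(g, Rational(1, 2)))) = Mul(-7, Mul(Add(1, Pow(g, 2)), Pow(g, Rational(1, 2)))) = Mul(-7, Mul(Pow(g, Rational(1, 2)), Add(1, Pow(g, 2)))) = Mul(-7, Pow(g, Rational(1, 2)), Add(1, Pow(g, 2))))
Function('K')(d) = Mul(-10, d) (Function('K')(d) = Mul(Mul(2, d), -5) = Mul(-10, d))
Mul(Mul(Add(Function('K')(-6), Mul(-1, 80)), Function('j')(-1)), -162) = Mul(Mul(Add(Mul(-10, -6), Mul(-1, 80)), Mul(7, Pow(-1, Rational(1, 2)), Add(-1, Mul(-1, Pow(-1, 2))))), -162) = Mul(Mul(Add(60, -80), Mul(7, I, Add(-1, Mul(-1, 1)))), -162) = Mul(Mul(-20, Mul(7, I, Add(-1, -1))), -162) = Mul(Mul(-20, Mul(7, I, -2)), -162) = Mul(Mul(-20, Mul(-14, I)), -162) = Mul(Mul(280, I), -162) = Mul(-45360, I)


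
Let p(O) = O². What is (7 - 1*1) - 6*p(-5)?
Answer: -144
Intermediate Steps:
(7 - 1*1) - 6*p(-5) = (7 - 1*1) - 6*(-5)² = (7 - 1) - 6*25 = 6 - 150 = -144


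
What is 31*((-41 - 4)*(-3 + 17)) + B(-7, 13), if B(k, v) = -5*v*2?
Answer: -19660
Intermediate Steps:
B(k, v) = -10*v
31*((-41 - 4)*(-3 + 17)) + B(-7, 13) = 31*((-41 - 4)*(-3 + 17)) - 10*13 = 31*(-45*14) - 130 = 31*(-630) - 130 = -19530 - 130 = -19660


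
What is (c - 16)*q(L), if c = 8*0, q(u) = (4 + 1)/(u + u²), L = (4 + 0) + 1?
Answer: -8/3 ≈ -2.6667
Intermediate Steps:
L = 5 (L = 4 + 1 = 5)
q(u) = 5/(u + u²)
c = 0
(c - 16)*q(L) = (0 - 16)*(5/(5*(1 + 5))) = -80/(5*6) = -16*⅙ = -8/3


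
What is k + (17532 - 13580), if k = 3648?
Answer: 7600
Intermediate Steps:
k + (17532 - 13580) = 3648 + (17532 - 13580) = 3648 + 3952 = 7600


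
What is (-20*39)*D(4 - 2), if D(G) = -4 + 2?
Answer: 1560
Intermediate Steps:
D(G) = -2
(-20*39)*D(4 - 2) = -20*39*(-2) = -780*(-2) = 1560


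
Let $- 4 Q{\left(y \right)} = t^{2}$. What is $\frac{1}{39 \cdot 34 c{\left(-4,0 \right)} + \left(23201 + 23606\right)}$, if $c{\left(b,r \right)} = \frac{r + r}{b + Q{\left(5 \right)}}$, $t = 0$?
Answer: $\frac{1}{46807} \approx 2.1364 \cdot 10^{-5}$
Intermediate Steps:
$Q{\left(y \right)} = 0$ ($Q{\left(y \right)} = - \frac{0^{2}}{4} = \left(- \frac{1}{4}\right) 0 = 0$)
$c{\left(b,r \right)} = \frac{2 r}{b}$ ($c{\left(b,r \right)} = \frac{r + r}{b + 0} = \frac{2 r}{b}$)
$\frac{1}{39 \cdot 34 c{\left(-4,0 \right)} + \left(23201 + 23606\right)} = \frac{1}{39 \cdot 34 \cdot 2 \cdot 0 \frac{1}{-4} + \left(23201 + 23606\right)} = \frac{1}{1326 \cdot 2 \cdot 0 \left(- \frac{1}{4}\right) + 46807} = \frac{1}{1326 \cdot 0 + 46807} = \frac{1}{0 + 46807} = \frac{1}{46807}$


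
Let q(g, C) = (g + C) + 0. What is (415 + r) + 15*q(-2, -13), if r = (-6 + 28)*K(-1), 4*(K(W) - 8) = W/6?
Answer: 4381/12 ≈ 365.08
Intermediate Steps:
K(W) = 8 + W/24 (K(W) = 8 + (W/6)/4 = 8 + W/24)
q(g, C) = C + g (q(g, C) = (C + g) + 0 = C + g)
r = 2101/12 (r = (-6 + 28)*(8 + (1/24)*(-1)) = 22*(8 - 1/24) = 22*(191/24) = 2101/12 ≈ 175.08)
(415 + r) + 15*q(-2, -13) = (415 + 2101/12) + 15*(-13 - 2) = 7081/12 + 15*(-15) = 7081/12 - 225 = 4381/12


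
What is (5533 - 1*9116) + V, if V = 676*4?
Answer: -879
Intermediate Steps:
V = 2704
(5533 - 1*9116) + V = (5533 - 1*9116) + 2704 = (5533 - 9116) + 2704 = -3583 + 2704 = -879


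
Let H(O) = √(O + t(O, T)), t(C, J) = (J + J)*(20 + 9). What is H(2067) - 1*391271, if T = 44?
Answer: -391271 + √4619 ≈ -3.9120e+5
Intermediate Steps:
t(C, J) = 58*J (t(C, J) = (2*J)*29 = 58*J)
H(O) = √(2552 + O) (H(O) = √(O + 58*44) = √(O + 2552) = √(2552 + O))
H(2067) - 1*391271 = √(2552 + 2067) - 1*391271 = √4619 - 391271 = -391271 + √4619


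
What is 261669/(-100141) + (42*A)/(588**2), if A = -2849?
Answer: -348480131/117765816 ≈ -2.9591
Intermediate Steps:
261669/(-100141) + (42*A)/(588**2) = 261669/(-100141) + (42*(-2849))/(588**2) = 261669*(-1/100141) - 119658/345744 = -261669/100141 - 119658*1/345744 = -261669/100141 - 407/1176 = -348480131/117765816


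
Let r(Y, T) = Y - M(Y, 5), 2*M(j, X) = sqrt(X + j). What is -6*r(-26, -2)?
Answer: 156 + 3*I*sqrt(21) ≈ 156.0 + 13.748*I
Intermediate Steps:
M(j, X) = sqrt(X + j)/2
r(Y, T) = Y - sqrt(5 + Y)/2
-6*r(-26, -2) = -6*(-26 - sqrt(5 - 26)/2) = -6*(-26 - I*sqrt(21)/2) = 156 + 3*I*sqrt(21)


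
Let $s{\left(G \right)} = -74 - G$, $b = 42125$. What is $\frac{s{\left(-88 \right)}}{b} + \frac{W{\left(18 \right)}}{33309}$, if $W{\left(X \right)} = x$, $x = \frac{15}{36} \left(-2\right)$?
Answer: $\frac{2587331}{8418849750} \approx 0.00030733$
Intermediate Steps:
$x = - \frac{5}{6}$ ($x = 15 \cdot \frac{1}{36} \left(-2\right) = \frac{5}{12} \left(-2\right) = - \frac{5}{6} \approx -0.83333$)
$W{\left(X \right)} = - \frac{5}{6}$
$\frac{s{\left(-88 \right)}}{b} + \frac{W{\left(18 \right)}}{33309} = \frac{-74 - -88}{42125} - \frac{5}{6 \cdot 33309} = \left(-74 + 88\right) \frac{1}{42125} - \frac{5}{199854} = 14 \cdot \frac{1}{42125} - \frac{5}{199854} = \frac{14}{42125} - \frac{5}{199854} = \frac{2587331}{8418849750}$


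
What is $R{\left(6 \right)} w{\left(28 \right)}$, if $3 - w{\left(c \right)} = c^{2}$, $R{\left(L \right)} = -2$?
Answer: $1562$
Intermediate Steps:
$w{\left(c \right)} = 3 - c^{2}$
$R{\left(6 \right)} w{\left(28 \right)} = - 2 \left(3 - 28^{2}\right) = - 2 \left(3 - 784\right) = \left(-2\right) \left(-781\right) = 1562$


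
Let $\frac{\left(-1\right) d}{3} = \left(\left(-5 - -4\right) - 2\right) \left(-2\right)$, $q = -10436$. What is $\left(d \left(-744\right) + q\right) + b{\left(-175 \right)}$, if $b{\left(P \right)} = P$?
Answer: $2781$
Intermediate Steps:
$d = -18$ ($d = - 3 \left(\left(-5 - -4\right) - 2\right) \left(-2\right) = - 3 \left(\left(-5 + 4\right) - 2\right) \left(-2\right) = - 3 \left(-1 - 2\right) \left(-2\right) = - 3 \left(\left(-3\right) \left(-2\right)\right) = \left(-3\right) 6 = -18$)
$\left(d \left(-744\right) + q\right) + b{\left(-175 \right)} = \left(\left(-18\right) \left(-744\right) - 10436\right) - 175 = \left(13392 - 10436\right) - 175 = 2956 - 175 = 2781$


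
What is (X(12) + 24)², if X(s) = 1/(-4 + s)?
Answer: 37249/64 ≈ 582.02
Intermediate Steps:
(X(12) + 24)² = (1/(-4 + 12) + 24)² = (1/8 + 24)² = (⅛ + 24)² = (193/8)² = 37249/64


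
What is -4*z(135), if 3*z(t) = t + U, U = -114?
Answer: -28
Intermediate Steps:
z(t) = -38 + t/3 (z(t) = (t - 114)/3 = (-114 + t)/3 = -38 + t/3)
-4*z(135) = -4*(-38 + (1/3)*135) = -4*(-38 + 45) = -4*7 = -28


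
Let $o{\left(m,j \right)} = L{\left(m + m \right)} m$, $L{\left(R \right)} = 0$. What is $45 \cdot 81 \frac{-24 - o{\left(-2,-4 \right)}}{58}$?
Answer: $- \frac{43740}{29} \approx -1508.3$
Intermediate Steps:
$o{\left(m,j \right)} = 0$ ($o{\left(m,j \right)} = 0 m = 0$)
$45 \cdot 81 \frac{-24 - o{\left(-2,-4 \right)}}{58} = 45 \cdot 81 \frac{-24 - 0}{58} = 3645 \left(-24 + 0\right) \frac{1}{58} = 3645 \left(\left(-24\right) \frac{1}{58}\right) = 3645 \left(- \frac{12}{29}\right) = - \frac{43740}{29}$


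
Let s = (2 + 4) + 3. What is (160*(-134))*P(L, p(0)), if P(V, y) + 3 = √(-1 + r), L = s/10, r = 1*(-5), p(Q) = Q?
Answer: 64320 - 21440*I*√6 ≈ 64320.0 - 52517.0*I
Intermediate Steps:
s = 9 (s = 6 + 3 = 9)
r = -5
L = 9/10 ≈ 0.90000
P(V, y) = -3 + I*√6 (P(V, y) = -3 + √(-1 - 5) = -3 + √(-6) = -3 + I*√6)
(160*(-134))*P(L, p(0)) = (160*(-134))*(-3 + I*√6) = -21440*(-3 + I*√6) = 64320 - 21440*I*√6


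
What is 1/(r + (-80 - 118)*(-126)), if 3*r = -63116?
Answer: 3/11728 ≈ 0.00025580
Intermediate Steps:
r = -63116/3 (r = (⅓)*(-63116) = -63116/3 ≈ -21039.)
1/(r + (-80 - 118)*(-126)) = 1/(-63116/3 + (-80 - 118)*(-126)) = 1/(-63116/3 - 198*(-126)) = 1/(-63116/3 + 24948) = 1/(11728/3) = 3/11728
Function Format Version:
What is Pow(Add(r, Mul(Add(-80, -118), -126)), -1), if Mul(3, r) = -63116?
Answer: Rational(3, 11728) ≈ 0.00025580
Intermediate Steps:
r = Rational(-63116, 3) (r = Mul(Rational(1, 3), -63116) = Rational(-63116, 3) ≈ -21039.)
Pow(Add(r, Mul(Add(-80, -118), -126)), -1) = Pow(Add(Rational(-63116, 3), Mul(Add(-80, -118), -126)), -1) = Pow(Add(Rational(-63116, 3), Mul(-198, -126)), -1) = Pow(Add(Rational(-63116, 3), 24948), -1) = Pow(Rational(11728, 3), -1) = Rational(3, 11728)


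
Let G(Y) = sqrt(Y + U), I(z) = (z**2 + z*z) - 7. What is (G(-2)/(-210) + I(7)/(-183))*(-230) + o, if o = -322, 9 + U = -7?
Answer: -37996/183 + 23*I*sqrt(2)/7 ≈ -207.63 + 4.6467*I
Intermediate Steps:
U = -16 (U = -9 - 7 = -16)
I(z) = -7 + 2*z**2 (I(z) = (z**2 + z**2) - 7 = 2*z**2 - 7 = -7 + 2*z**2)
G(Y) = sqrt(-16 + Y) (G(Y) = sqrt(Y - 16) = sqrt(-16 + Y))
(G(-2)/(-210) + I(7)/(-183))*(-230) + o = (sqrt(-16 - 2)/(-210) + (-7 + 2*7**2)/(-183))*(-230) - 322 = (sqrt(-18)*(-1/210) + (-7 + 2*49)*(-1/183))*(-230) - 322 = ((3*I*sqrt(2))*(-1/210) + (-7 + 98)*(-1/183))*(-230) - 322 = (-I*sqrt(2)/70 + 91*(-1/183))*(-230) - 322 = (-I*sqrt(2)/70 - 91/183)*(-230) - 322 = (-91/183 - I*sqrt(2)/70)*(-230) - 322 = (20930/183 + 23*I*sqrt(2)/7) - 322 = -37996/183 + 23*I*sqrt(2)/7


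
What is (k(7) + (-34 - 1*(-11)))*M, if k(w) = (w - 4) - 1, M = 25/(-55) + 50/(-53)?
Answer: 17115/583 ≈ 29.357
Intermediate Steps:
M = -815/583 (M = 25*(-1/55) + 50*(-1/53) = -5/11 - 50/53 = -815/583 ≈ -1.3979)
k(w) = -5 + w (k(w) = (-4 + w) - 1 = -5 + w)
(k(7) + (-34 - 1*(-11)))*M = ((-5 + 7) + (-34 - 1*(-11)))*(-815/583) = (2 + (-34 + 11))*(-815/583) = (2 - 23)*(-815/583) = -21*(-815/583) = 17115/583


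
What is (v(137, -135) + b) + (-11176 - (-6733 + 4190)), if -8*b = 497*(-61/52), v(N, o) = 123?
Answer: -3509843/416 ≈ -8437.1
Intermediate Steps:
b = 30317/416 (b = -497*(-61/52)/8 = -497*(-61*1/52)/8 = -497*(-61)/(8*52) = -⅛*(-30317/52) = 30317/416 ≈ 72.877)
(v(137, -135) + b) + (-11176 - (-6733 + 4190)) = (123 + 30317/416) + (-11176 - (-6733 + 4190)) = 81485/416 + (-11176 - 1*(-2543)) = 81485/416 + (-11176 + 2543) = 81485/416 - 8633 = -3509843/416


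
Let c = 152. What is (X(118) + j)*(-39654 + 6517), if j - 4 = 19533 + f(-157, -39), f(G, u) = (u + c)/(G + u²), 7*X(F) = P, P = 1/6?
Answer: -18544157199971/28644 ≈ -6.4740e+8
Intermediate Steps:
P = ⅙ ≈ 0.16667
X(F) = 1/42 (X(F) = (⅐)*(⅙) = 1/42)
f(G, u) = (152 + u)/(G + u²) (f(G, u) = (u + 152)/(G + u²) = (152 + u)/(G + u²))
j = 26648581/1364 (j = 4 + (19533 + (152 - 39)/(-157 + (-39)²)) = 4 + (19533 + 113/(-157 + 1521)) = 4 + (19533 + 113/1364) = 4 + 26643125/1364 = 26648581/1364 ≈ 19537.)
(X(118) + j)*(-39654 + 6517) = (1/42 + 26648581/1364)*(-39654 + 6517) = (559620883/28644)*(-33137) = -18544157199971/28644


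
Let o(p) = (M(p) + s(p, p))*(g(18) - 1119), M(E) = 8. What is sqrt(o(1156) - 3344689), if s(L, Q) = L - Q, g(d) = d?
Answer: I*sqrt(3353497) ≈ 1831.3*I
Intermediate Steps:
o(p) = -8808 (o(p) = (8 + (p - p))*(18 - 1119) = (8 + 0)*(-1101) = 8*(-1101) = -8808)
sqrt(o(1156) - 3344689) = sqrt(-8808 - 3344689) = sqrt(-3353497) = I*sqrt(3353497)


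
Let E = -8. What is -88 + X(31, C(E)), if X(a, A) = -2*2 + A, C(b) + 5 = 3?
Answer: -94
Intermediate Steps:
C(b) = -2 (C(b) = -5 + 3 = -2)
X(a, A) = -4 + A
-88 + X(31, C(E)) = -88 + (-4 - 2) = -88 - 6 = -94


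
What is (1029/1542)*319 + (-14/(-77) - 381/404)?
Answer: 242255143/1142108 ≈ 212.11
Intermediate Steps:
(1029/1542)*319 + (-14/(-77) - 381/404) = (1029*(1/1542))*319 + (-14*(-1/77) - 381*1/404) = (343/514)*319 + (2/11 - 381/404) = 109417/514 - 3383/4444 = 242255143/1142108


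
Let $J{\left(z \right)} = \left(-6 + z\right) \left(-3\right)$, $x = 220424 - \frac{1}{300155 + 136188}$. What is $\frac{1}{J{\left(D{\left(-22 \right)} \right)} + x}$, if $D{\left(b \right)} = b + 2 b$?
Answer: $\frac{436343}{96274719519} \approx 4.5323 \cdot 10^{-6}$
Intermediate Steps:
$D{\left(b \right)} = 3 b$
$x = \frac{96180469431}{436343}$ ($x = 220424 - \frac{1}{436343} = \frac{96180469431}{436343} \approx 2.2042 \cdot 10^{5}$)
$J{\left(z \right)} = 18 - 3 z$
$\frac{1}{J{\left(D{\left(-22 \right)} \right)} + x} = \frac{1}{\left(18 - 3 \cdot 3 \left(-22\right)\right) + \frac{96180469431}{436343}} = \frac{1}{\left(18 - -198\right) + \frac{96180469431}{436343}} = \frac{1}{\left(18 + 198\right) + \frac{96180469431}{436343}} = \frac{1}{216 + \frac{96180469431}{436343}} = \frac{1}{\frac{96274719519}{436343}} = \frac{436343}{96274719519}$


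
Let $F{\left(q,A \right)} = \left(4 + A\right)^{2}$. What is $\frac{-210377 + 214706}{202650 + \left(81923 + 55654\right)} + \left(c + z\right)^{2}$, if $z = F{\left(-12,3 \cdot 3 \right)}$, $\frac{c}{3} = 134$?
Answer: $\frac{12325328404}{37803} \approx 3.2604 \cdot 10^{5}$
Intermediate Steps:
$c = 402$ ($c = 3 \cdot 134 = 402$)
$z = 169$ ($z = \left(4 + 3 \cdot 3\right)^{2} = \left(4 + 9\right)^{2} = 13^{2} = 169$)
$\frac{-210377 + 214706}{202650 + \left(81923 + 55654\right)} + \left(c + z\right)^{2} = \frac{-210377 + 214706}{202650 + \left(81923 + 55654\right)} + \left(402 + 169\right)^{2} = \frac{4329}{202650 + 137577} + 571^{2} = \frac{4329}{340227} + 326041 = 4329 \cdot \frac{1}{340227} + 326041 = \frac{481}{37803} + 326041 = \frac{12325328404}{37803}$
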